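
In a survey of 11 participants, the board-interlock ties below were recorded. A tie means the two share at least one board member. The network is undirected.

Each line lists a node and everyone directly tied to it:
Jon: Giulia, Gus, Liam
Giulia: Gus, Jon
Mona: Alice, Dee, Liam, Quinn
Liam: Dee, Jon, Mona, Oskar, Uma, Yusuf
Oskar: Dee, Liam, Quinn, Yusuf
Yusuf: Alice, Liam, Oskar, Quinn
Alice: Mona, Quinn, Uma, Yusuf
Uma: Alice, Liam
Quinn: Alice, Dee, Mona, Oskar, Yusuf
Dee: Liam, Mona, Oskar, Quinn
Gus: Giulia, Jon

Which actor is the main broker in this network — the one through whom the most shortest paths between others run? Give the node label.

Liam

Unnormalized betweenness of each node: Alice:7/3, Dee:4/3, Giulia:0, Gus:0, Jon:16, Liam:25, Mona:17/6, Oskar:4/3, Quinn:2, Uma:4/3, Yusuf:17/6.
Liam has the largest value, 25, making it the main broker — the node through which the most shortest paths run.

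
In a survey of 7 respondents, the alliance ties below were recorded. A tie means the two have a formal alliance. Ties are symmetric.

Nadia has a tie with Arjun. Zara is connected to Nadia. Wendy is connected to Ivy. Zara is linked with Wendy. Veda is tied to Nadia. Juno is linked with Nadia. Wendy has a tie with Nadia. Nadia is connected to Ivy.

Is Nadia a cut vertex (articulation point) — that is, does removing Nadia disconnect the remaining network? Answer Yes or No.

Removing Nadia leaves {Ivy, Wendy, and Zara} with no path to {Veda}, so the network splits into 4 components. Nadia is a cut vertex.

Yes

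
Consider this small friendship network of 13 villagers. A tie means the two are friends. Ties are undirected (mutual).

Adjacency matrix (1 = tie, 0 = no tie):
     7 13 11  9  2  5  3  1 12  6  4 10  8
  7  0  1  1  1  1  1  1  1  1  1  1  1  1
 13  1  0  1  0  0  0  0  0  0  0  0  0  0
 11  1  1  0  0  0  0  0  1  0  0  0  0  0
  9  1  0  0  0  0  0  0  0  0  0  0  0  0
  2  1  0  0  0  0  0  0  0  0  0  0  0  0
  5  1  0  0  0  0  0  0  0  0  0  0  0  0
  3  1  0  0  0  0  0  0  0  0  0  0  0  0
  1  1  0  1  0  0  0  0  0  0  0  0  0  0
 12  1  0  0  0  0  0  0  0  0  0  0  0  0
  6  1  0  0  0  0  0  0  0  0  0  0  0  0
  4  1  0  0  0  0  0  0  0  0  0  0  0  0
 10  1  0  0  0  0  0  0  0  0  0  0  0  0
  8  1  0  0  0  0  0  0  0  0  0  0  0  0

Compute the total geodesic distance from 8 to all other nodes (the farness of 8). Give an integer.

23

Distances from 8: 1:2, 2:2, 3:2, 4:2, 5:2, 6:2, 7:1, 9:2, 10:2, 11:2, 12:2, 13:2.
Sum = 2 + 2 + 2 + 2 + 2 + 2 + 1 + 2 + 2 + 2 + 2 + 2 = 23.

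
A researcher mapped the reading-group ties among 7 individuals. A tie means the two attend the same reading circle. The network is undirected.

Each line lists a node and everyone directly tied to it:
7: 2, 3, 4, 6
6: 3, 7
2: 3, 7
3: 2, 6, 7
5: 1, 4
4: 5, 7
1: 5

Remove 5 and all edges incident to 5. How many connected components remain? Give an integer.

Without 5, the remaining ties split the others into: {2, 3, 4, 6, 7}; {1}.
That's 2 separate components.

2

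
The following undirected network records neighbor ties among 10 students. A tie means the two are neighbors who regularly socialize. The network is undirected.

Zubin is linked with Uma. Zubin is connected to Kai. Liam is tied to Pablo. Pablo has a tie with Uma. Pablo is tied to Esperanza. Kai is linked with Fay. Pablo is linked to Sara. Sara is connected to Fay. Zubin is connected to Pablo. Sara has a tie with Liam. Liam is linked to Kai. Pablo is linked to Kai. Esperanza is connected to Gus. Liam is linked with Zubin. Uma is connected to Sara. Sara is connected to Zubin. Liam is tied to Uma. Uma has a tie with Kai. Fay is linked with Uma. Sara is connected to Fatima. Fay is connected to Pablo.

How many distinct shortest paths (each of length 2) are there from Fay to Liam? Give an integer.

4

The shortest distance is 2. The length-2 paths are: Fay–Uma–Liam; Fay–Kai–Liam; Fay–Sara–Liam; Fay–Pablo–Liam.
That gives 4 distinct shortest paths.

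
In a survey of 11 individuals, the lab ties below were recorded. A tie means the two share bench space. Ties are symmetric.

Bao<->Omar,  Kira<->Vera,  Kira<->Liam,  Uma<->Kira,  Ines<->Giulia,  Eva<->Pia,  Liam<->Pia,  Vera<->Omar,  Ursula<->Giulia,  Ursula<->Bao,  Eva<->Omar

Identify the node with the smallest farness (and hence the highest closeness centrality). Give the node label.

Farness (sum of distances to all others) for each node — Bao:25, Eva:27, Giulia:37, Ines:46, Kira:28, Liam:33, Omar:22, Pia:30, Uma:37, Ursula:30, Vera:25.
The smallest farness is 22, for Omar, so Omar has the highest closeness.

Omar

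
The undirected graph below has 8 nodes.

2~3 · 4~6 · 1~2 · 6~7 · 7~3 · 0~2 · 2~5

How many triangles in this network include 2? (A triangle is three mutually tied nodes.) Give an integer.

2's neighbors are 0, 1, 3, and 5, but none of them are tied to each other, so no triangle contains 2.

0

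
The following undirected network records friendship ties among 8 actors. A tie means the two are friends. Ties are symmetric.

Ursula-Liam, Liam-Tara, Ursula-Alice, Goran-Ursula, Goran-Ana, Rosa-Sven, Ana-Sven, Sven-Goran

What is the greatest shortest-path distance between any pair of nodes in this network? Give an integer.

5

Eccentricity of each node (its greatest distance to any other): Alice:4, Ana:4, Goran:3, Liam:4, Rosa:5, Sven:4, Tara:5, Ursula:3.
The maximum eccentricity is 5, realized for instance by the pair Rosa–Tara via Rosa – Sven – Goran – Ursula – Liam – Tara. So the diameter is 5.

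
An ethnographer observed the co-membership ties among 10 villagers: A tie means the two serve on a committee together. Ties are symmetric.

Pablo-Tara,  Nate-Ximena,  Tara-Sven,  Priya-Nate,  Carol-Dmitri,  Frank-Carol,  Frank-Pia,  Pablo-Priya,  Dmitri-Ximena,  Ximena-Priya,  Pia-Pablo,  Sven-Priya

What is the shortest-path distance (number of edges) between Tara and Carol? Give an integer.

One shortest route is Tara – Pablo – Pia – Frank – Carol, which uses 4 edges, and at distance 3 from Tara we only reach {Frank, Nate, Ximena}, which does not include Carol. So d(Tara,Carol) = 4.

4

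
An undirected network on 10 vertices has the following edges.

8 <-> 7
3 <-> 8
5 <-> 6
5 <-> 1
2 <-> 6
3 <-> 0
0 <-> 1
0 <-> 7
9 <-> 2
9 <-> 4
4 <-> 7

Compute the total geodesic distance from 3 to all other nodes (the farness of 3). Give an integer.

Distances from 3: 0:1, 1:2, 2:5, 4:3, 5:3, 6:4, 7:2, 8:1, 9:4.
Sum = 1 + 2 + 5 + 3 + 3 + 4 + 2 + 1 + 4 = 25.

25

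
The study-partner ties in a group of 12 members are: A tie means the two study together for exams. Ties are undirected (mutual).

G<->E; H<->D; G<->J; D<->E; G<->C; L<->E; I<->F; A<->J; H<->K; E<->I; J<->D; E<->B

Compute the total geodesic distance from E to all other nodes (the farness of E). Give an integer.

Distances from E: A:3, B:1, C:2, D:1, F:2, G:1, H:2, I:1, J:2, K:3, L:1.
Sum = 3 + 1 + 2 + 1 + 2 + 1 + 2 + 1 + 2 + 3 + 1 = 19.

19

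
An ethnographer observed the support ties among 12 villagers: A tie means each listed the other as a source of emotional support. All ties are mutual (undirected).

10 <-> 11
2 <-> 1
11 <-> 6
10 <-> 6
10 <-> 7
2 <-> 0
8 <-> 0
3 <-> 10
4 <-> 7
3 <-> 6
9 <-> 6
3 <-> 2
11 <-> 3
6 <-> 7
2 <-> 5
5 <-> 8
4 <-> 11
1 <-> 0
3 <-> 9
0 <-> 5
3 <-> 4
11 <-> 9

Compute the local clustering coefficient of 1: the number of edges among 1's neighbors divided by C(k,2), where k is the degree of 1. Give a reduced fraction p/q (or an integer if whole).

1's neighbors: 0 and 2 (k = 2).
Possible neighbor pairs: C(2,2) = 1. Edges among them: 0–2 → e = 1.
Clustering(1) = 1/1.

1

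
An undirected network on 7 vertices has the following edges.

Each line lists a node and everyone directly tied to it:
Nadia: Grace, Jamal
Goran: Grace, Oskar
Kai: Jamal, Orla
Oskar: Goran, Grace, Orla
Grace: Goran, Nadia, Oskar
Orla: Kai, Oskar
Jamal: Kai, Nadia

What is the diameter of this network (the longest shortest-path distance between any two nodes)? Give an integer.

Eccentricity of each node (its greatest distance to any other): Goran:3, Grace:3, Jamal:3, Kai:3, Nadia:3, Orla:3, Oskar:3.
The maximum eccentricity is 3, realized for instance by the pair Kai–Grace via Kai – Jamal – Nadia – Grace. So the diameter is 3.

3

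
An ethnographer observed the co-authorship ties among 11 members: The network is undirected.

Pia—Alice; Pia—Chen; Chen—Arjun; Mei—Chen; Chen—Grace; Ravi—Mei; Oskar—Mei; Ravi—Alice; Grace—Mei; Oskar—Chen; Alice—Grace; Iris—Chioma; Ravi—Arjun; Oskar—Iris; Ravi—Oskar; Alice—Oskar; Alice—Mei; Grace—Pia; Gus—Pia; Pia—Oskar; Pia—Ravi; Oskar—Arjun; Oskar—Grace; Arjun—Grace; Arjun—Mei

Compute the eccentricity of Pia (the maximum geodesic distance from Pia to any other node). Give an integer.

3

Distances from Pia: Alice:1, Arjun:2, Chen:1, Chioma:3, Grace:1, Gus:1, Iris:2, Mei:2, Oskar:1, Ravi:1.
The largest is 3 (to Chioma), so the eccentricity of Pia is 3.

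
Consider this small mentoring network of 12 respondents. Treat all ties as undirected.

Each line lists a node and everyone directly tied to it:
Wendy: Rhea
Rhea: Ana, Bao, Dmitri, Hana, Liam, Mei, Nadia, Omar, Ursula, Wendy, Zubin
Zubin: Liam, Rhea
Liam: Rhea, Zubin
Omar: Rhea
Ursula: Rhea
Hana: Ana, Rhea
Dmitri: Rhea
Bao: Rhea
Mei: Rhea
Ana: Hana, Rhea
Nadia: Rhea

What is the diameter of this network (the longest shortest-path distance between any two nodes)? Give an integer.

2

Eccentricity of each node (its greatest distance to any other): Ana:2, Bao:2, Dmitri:2, Hana:2, Liam:2, Mei:2, Nadia:2, Omar:2, Rhea:1, Ursula:2, Wendy:2, Zubin:2.
The maximum eccentricity is 2, realized for instance by the pair Ana–Ursula via Ana – Rhea – Ursula. So the diameter is 2.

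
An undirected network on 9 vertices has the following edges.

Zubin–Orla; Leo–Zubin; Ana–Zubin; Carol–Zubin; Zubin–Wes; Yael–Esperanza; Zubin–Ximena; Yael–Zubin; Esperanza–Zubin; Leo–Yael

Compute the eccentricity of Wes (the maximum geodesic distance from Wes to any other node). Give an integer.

Distances from Wes: Ana:2, Carol:2, Esperanza:2, Leo:2, Orla:2, Ximena:2, Yael:2, Zubin:1.
The largest is 2 (to Carol, Ana, Yael, Leo, Esperanza, Orla, and Ximena), so the eccentricity of Wes is 2.

2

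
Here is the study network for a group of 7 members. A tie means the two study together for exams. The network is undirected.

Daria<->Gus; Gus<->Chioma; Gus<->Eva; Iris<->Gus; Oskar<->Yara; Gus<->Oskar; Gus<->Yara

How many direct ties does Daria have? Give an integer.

1

Daria is directly tied to Gus. That is 1 neighbor, so the degree of Daria is 1.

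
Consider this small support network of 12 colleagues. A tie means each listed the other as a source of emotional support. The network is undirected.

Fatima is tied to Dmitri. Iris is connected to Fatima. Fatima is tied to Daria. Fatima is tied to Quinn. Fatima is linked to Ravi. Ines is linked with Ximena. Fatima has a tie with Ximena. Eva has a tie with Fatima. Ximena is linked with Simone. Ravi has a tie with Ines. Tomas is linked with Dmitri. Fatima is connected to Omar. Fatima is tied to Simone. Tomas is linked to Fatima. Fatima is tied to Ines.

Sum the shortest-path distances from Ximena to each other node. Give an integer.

19

Distances from Ximena: Daria:2, Dmitri:2, Eva:2, Fatima:1, Ines:1, Iris:2, Omar:2, Quinn:2, Ravi:2, Simone:1, Tomas:2.
Sum = 2 + 2 + 2 + 1 + 1 + 2 + 2 + 2 + 2 + 1 + 2 = 19.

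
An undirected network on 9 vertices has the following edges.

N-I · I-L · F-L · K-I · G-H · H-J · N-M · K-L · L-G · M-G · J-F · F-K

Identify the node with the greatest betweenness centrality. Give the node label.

Unnormalized betweenness of each node: F:25/6, G:25/3, H:7/3, I:25/6, J:3/2, K:11/6, L:47/6, M:7/3, N:3/2.
G has the largest value, 25/3, making it the main broker — the node through which the most shortest paths run.

G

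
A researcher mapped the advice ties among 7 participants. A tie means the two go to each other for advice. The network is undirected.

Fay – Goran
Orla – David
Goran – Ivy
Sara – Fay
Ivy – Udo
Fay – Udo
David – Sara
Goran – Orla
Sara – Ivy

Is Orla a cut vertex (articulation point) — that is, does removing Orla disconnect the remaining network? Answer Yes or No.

No

Even without Orla, every remaining node can still reach every other (the residual graph is connected), so Orla is not a cut vertex.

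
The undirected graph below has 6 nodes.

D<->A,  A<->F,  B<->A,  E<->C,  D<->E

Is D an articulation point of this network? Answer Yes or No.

Removing D leaves {C and E} with no path to {A, B, and F}, so the network splits into 2 components. D is a cut vertex.

Yes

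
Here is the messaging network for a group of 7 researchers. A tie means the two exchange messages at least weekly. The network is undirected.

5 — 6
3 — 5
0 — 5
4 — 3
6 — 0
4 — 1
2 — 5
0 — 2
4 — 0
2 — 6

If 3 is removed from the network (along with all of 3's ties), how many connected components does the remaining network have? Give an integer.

3's neighbors (4 and 5) remain reachable from one another through other ties, so the rest of the network stays in one piece.

1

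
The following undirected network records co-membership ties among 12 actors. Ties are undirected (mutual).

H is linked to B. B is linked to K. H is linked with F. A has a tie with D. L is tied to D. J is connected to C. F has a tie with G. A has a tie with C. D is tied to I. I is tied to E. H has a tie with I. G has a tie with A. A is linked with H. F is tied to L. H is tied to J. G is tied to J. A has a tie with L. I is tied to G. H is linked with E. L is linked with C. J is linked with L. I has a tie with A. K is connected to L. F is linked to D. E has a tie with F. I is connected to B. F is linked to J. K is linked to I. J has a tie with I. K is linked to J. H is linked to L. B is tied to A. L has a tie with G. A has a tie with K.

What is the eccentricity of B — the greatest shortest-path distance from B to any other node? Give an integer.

Distances from B: A:1, C:2, D:2, E:2, F:2, G:2, H:1, I:1, J:2, K:1, L:2.
The largest is 2 (to D, C, G, L, E, J, and F), so the eccentricity of B is 2.

2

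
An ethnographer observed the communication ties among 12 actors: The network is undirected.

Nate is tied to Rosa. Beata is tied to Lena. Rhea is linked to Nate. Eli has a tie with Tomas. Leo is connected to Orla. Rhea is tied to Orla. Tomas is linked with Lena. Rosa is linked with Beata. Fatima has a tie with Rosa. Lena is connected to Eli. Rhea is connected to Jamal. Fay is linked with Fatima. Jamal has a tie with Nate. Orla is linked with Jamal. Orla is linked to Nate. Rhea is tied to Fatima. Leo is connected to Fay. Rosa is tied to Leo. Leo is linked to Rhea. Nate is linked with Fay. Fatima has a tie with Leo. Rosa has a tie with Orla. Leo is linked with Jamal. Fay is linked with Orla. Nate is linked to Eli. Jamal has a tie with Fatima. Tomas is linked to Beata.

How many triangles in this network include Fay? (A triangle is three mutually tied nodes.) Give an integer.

Fay's neighbors: Fatima, Leo, Nate, and Orla.
Neighbor pairs that are themselves tied: Fay–Fatima–Leo; Fay–Leo–Orla; Fay–Nate–Orla. Each forms one triangle with Fay, for 3 in total.

3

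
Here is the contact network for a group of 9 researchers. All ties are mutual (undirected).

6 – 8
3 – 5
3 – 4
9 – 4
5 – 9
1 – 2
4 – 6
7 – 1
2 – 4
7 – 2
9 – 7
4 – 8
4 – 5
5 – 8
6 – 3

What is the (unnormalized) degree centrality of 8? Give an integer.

8 is directly tied to 4, 5, and 6. That is 3 neighbors, so the degree of 8 is 3.

3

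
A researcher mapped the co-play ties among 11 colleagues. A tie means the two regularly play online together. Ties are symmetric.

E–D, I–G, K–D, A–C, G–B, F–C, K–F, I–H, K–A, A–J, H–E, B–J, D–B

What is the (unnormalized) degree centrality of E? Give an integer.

2

E is directly tied to D and H. That is 2 neighbors, so the degree of E is 2.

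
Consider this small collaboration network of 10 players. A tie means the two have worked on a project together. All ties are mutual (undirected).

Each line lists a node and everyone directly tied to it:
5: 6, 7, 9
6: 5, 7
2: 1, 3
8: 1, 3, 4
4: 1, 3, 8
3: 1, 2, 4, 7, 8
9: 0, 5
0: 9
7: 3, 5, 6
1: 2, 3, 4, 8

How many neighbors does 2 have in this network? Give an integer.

2 is directly tied to 1 and 3. That is 2 neighbors, so the degree of 2 is 2.

2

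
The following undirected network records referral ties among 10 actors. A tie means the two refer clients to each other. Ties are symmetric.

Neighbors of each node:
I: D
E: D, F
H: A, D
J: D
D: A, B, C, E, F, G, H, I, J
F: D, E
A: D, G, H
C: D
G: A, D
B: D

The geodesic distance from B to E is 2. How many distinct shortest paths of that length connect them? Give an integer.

1

The shortest distance is 2, and the only length-2 path is B–D–E. So there is exactly 1 shortest path.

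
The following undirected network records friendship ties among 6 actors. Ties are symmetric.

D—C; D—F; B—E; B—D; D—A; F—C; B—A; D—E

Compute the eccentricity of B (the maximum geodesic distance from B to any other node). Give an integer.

2

Distances from B: A:1, C:2, D:1, E:1, F:2.
The largest is 2 (to C and F), so the eccentricity of B is 2.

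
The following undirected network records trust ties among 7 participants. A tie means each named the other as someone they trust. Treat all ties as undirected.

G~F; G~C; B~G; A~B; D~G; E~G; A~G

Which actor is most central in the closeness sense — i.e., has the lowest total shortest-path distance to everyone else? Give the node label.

G

Farness (sum of distances to all others) for each node — A:10, B:10, C:11, D:11, E:11, F:11, G:6.
The smallest farness is 6, for G, so G has the highest closeness.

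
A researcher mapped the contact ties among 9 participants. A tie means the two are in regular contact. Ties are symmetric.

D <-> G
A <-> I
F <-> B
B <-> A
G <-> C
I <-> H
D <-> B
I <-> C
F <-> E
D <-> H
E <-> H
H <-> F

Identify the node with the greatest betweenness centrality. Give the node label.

Unnormalized betweenness of each node: A:3/2, B:4, C:3/2, D:11/2, E:0, F:2, G:3/2, H:17/2, I:13/2.
H has the largest value, 17/2, making it the main broker — the node through which the most shortest paths run.

H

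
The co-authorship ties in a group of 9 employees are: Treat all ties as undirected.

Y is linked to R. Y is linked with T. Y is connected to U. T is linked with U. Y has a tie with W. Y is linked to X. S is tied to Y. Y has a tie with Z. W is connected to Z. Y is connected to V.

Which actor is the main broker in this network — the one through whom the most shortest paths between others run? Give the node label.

Unnormalized betweenness of each node: R:0, S:0, T:0, U:0, V:0, W:0, X:0, Y:26, Z:0.
Y has the largest value, 26, making it the main broker — the node through which the most shortest paths run.

Y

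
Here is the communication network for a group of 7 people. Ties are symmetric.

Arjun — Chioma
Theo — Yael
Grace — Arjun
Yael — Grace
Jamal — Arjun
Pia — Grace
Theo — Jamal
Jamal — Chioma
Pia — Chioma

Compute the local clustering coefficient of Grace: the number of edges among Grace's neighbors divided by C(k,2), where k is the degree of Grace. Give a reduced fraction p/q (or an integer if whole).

0

Grace's neighbors: Arjun, Pia, and Yael (k = 3).
Possible neighbor pairs: C(3,2) = 3. Edges among them: none → e = 0.
Clustering(Grace) = 0/3 = 0.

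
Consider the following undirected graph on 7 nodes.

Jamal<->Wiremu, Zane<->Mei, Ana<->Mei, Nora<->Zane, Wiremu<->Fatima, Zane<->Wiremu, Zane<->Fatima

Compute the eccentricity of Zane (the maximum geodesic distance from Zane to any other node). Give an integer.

Distances from Zane: Ana:2, Fatima:1, Jamal:2, Mei:1, Nora:1, Wiremu:1.
The largest is 2 (to Jamal and Ana), so the eccentricity of Zane is 2.

2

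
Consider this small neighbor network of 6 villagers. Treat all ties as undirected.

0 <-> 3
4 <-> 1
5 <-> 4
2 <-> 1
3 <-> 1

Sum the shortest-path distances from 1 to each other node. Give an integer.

7

Distances from 1: 0:2, 2:1, 3:1, 4:1, 5:2.
Sum = 2 + 1 + 1 + 1 + 2 = 7.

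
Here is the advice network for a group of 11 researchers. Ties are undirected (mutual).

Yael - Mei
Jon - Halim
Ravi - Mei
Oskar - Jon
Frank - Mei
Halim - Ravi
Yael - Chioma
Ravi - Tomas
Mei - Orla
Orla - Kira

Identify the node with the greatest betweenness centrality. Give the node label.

Mei

Unnormalized betweenness of each node: Chioma:0, Frank:0, Halim:16, Jon:9, Kira:0, Mei:33, Orla:9, Oskar:0, Ravi:27, Tomas:0, Yael:9.
Mei has the largest value, 33, making it the main broker — the node through which the most shortest paths run.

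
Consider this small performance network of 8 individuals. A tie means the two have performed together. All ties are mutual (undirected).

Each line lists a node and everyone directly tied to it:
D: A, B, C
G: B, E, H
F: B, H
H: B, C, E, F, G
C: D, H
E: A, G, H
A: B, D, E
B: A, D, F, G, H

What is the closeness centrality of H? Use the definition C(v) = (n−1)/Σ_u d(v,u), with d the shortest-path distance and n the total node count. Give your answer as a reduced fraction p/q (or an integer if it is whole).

Distances from H: A:2, B:1, C:1, D:2, E:1, F:1, G:1. Sum = 9.
n = 8, so closeness = 7/9.

7/9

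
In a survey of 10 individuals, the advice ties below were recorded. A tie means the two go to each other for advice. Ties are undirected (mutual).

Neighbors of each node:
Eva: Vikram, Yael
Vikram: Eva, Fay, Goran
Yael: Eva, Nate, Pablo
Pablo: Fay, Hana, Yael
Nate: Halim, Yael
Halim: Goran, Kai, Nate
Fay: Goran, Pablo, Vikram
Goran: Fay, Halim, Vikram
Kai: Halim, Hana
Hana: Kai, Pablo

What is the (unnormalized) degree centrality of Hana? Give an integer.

2

Hana is directly tied to Kai and Pablo. That is 2 neighbors, so the degree of Hana is 2.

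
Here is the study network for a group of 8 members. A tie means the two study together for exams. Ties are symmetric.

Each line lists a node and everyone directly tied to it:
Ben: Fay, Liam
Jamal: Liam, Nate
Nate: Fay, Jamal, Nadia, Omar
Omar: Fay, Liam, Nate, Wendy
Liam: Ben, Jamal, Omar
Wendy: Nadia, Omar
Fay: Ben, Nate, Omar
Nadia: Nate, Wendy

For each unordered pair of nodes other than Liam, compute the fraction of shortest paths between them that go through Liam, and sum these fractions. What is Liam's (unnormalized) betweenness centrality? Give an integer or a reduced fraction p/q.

17/6

Pairs whose geodesics pass through Liam — Wendy–Ben: 1/2; Wendy–Jamal: 1/3; Omar–Ben: 1/2; Omar–Jamal: 1/2; Ben–Jamal: 1.
All other pairs contribute 0.
Summing the contributions gives betweenness(Liam) = 17/6.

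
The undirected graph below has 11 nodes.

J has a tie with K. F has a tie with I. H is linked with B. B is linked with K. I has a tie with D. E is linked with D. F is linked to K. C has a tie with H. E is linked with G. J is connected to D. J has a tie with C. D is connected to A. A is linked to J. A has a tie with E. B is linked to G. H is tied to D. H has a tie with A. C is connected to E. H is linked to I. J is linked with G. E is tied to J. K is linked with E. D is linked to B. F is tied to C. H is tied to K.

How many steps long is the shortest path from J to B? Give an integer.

One shortest route is J – D – B, which uses 2 edges, and J and B are not directly tied, so nothing shorter exists. So d(J,B) = 2.

2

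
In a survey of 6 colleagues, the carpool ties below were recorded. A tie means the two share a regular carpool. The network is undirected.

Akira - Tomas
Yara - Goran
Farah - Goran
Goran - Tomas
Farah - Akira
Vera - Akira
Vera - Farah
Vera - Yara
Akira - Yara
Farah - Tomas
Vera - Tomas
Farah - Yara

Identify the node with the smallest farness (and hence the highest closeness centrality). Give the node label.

Farah

Farness (sum of distances to all others) for each node — Akira:6, Farah:5, Goran:7, Tomas:6, Vera:6, Yara:6.
The smallest farness is 5, for Farah, so Farah has the highest closeness.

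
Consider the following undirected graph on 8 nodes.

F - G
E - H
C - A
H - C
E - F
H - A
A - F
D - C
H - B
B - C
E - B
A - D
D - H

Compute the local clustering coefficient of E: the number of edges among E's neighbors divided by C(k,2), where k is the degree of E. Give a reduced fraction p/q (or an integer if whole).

E's neighbors: B, F, and H (k = 3).
Possible neighbor pairs: C(3,2) = 3. Edges among them: B–H → e = 1.
Clustering(E) = 1/3.

1/3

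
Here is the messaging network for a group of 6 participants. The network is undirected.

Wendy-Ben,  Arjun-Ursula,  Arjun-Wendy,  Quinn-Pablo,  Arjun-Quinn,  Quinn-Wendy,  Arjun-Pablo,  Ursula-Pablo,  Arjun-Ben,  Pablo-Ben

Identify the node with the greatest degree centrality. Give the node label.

Degrees — Arjun:5, Ben:3, Pablo:4, Quinn:3, Ursula:2, Wendy:3.
The maximum is 5, attained only by Arjun.

Arjun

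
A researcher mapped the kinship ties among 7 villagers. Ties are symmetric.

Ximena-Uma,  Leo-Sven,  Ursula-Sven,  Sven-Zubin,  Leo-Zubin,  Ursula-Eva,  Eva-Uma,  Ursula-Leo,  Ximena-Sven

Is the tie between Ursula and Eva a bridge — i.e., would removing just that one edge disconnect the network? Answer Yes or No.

No

Even without that edge, Ursula still reaches Eva via Ursula – Sven – Ximena – Uma – Eva, so the network stays connected. Not a bridge.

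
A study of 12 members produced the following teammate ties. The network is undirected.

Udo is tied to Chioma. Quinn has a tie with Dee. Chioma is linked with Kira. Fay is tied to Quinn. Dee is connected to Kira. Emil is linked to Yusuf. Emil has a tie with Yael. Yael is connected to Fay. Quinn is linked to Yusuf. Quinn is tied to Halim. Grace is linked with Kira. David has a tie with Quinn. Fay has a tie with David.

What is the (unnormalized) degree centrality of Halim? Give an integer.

1

Halim is directly tied to Quinn. That is 1 neighbor, so the degree of Halim is 1.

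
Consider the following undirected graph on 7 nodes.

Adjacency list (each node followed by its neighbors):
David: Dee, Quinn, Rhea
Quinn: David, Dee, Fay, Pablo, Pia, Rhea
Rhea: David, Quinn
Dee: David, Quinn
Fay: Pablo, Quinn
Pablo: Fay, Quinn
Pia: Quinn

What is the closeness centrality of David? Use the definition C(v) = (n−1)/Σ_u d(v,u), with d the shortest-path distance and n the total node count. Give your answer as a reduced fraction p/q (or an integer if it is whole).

Distances from David: Dee:1, Fay:2, Pablo:2, Pia:2, Quinn:1, Rhea:1. Sum = 9.
n = 7, so closeness = 6/9 = 2/3.

2/3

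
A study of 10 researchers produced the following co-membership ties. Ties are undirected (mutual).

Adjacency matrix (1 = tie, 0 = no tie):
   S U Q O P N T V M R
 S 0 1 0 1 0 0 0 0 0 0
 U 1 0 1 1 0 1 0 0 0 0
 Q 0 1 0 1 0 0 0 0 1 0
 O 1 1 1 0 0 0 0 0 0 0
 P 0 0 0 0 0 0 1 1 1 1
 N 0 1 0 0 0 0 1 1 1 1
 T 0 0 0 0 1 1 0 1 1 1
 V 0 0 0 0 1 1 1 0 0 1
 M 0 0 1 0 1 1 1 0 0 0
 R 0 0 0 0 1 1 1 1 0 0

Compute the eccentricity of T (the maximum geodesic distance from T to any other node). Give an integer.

Distances from T: M:1, N:1, O:3, P:1, Q:2, R:1, S:3, U:2, V:1.
The largest is 3 (to S and O), so the eccentricity of T is 3.

3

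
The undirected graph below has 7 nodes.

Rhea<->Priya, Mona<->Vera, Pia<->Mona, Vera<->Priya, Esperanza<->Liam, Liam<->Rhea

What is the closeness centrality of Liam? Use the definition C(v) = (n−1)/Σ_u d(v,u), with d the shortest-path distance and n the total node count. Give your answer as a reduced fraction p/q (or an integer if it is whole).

Distances from Liam: Esperanza:1, Mona:4, Pia:5, Priya:2, Rhea:1, Vera:3. Sum = 16.
n = 7, so closeness = 6/16 = 3/8.

3/8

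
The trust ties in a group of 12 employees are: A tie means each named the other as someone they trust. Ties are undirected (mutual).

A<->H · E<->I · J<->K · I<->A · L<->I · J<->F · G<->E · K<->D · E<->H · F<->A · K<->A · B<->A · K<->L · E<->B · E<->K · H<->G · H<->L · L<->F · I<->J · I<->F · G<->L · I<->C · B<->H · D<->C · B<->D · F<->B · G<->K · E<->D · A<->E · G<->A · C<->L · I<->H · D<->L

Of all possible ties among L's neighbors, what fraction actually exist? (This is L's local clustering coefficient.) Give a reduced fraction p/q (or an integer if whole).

1/3

L's neighbors: C, D, F, G, H, I, and K (k = 7).
Possible neighbor pairs: C(7,2) = 21. Edges among them: C–D, C–I, D–K, F–I, G–H, G–K, H–I → e = 7.
Clustering(L) = 7/21 = 1/3.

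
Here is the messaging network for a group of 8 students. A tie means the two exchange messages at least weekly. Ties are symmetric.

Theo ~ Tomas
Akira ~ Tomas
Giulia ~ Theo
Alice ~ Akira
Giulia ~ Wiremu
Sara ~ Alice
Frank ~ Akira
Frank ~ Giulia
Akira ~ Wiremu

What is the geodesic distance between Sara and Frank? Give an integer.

3

One shortest route is Sara – Alice – Akira – Frank, which uses 3 edges, and at distance 2 from Sara we only reach {Akira}, which does not include Frank. So d(Sara,Frank) = 3.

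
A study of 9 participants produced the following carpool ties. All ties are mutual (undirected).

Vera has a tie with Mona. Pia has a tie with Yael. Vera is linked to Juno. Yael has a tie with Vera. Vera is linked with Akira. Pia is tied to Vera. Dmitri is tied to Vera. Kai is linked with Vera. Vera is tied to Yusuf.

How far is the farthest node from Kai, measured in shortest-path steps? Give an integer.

Distances from Kai: Akira:2, Dmitri:2, Juno:2, Mona:2, Pia:2, Vera:1, Yael:2, Yusuf:2.
The largest is 2 (to Yael, Dmitri, Mona, Juno, Akira, Yusuf, and Pia), so the eccentricity of Kai is 2.

2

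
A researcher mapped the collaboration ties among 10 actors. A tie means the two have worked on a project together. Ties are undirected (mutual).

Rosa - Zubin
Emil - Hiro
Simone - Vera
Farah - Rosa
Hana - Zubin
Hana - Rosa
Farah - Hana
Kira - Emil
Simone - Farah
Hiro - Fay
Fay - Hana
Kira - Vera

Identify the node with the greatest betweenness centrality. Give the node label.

Hana

Unnormalized betweenness of each node: Emil:29/6, Farah:61/6, Fay:53/6, Hana:38/3, Hiro:41/6, Kira:9/2, Rosa:11/6, Simone:49/6, Vera:37/6, Zubin:0.
Hana has the largest value, 38/3, making it the main broker — the node through which the most shortest paths run.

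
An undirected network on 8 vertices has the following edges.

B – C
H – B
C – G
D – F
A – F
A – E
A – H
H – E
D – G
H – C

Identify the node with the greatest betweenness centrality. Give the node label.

H

Unnormalized betweenness of each node: A:5, B:0, C:5, D:2, E:0, F:3, G:3, H:7.
H has the largest value, 7, making it the main broker — the node through which the most shortest paths run.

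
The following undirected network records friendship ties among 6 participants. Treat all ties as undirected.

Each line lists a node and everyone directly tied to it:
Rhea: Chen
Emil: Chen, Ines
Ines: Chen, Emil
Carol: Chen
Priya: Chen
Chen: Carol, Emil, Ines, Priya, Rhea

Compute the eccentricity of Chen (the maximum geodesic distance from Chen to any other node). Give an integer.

1

Distances from Chen: Carol:1, Emil:1, Ines:1, Priya:1, Rhea:1.
The largest is 1 (to Emil, Rhea, Ines, Priya, and Carol), so the eccentricity of Chen is 1.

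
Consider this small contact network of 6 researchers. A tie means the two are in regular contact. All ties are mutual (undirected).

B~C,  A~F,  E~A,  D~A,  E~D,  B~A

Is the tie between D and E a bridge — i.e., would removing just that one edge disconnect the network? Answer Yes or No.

No

Even without that edge, D still reaches E via D – A – E, so the network stays connected. Not a bridge.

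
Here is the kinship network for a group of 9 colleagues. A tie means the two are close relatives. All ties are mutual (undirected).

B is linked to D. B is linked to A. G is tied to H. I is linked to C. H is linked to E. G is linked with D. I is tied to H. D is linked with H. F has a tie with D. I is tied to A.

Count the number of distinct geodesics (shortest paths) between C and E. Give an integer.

1

The shortest distance is 3, and the only length-3 path is C–I–H–E. So there is exactly 1 shortest path.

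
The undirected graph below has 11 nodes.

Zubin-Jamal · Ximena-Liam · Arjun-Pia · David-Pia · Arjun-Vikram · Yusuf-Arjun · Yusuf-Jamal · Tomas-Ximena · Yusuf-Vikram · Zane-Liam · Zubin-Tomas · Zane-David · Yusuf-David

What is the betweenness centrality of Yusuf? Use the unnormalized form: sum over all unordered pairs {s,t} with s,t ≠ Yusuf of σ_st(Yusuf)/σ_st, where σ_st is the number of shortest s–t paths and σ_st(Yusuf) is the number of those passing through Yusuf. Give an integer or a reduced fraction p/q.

58/3

Pairs whose geodesics pass through Yusuf — Arjun–Jamal: 1; Arjun–Zubin: 1; Arjun–Tomas: 1; Arjun–Ximena: 2/3; Arjun–Liam: 1/2; Arjun–Zane: 1/2; Arjun–David: 1/2; Vikram–Jamal: 1; Vikram–Zubin: 1; Vikram–Tomas: 1; Vikram–Ximena: 2/2; Vikram–Liam: 1; Vikram–Zane: 1; Vikram–David: 1 … (+9 more pairs).
All other pairs contribute 0.
Summing the contributions gives betweenness(Yusuf) = 58/3.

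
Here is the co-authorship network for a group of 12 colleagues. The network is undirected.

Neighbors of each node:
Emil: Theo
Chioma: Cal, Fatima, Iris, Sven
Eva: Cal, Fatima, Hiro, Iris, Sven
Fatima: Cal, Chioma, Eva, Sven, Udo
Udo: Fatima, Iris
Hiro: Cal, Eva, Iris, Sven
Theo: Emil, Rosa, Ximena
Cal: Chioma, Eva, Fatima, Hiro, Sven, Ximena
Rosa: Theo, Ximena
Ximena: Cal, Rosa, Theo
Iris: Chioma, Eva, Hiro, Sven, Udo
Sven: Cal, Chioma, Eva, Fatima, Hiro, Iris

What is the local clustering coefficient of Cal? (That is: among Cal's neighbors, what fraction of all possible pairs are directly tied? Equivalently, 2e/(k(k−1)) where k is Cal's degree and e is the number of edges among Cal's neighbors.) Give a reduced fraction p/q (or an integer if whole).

7/15

Cal's neighbors: Chioma, Eva, Fatima, Hiro, Sven, and Ximena (k = 6).
Possible neighbor pairs: C(6,2) = 15. Edges among them: Chioma–Fatima, Chioma–Sven, Eva–Fatima, Eva–Hiro, Eva–Sven, Fatima–Sven, Hiro–Sven → e = 7.
Clustering(Cal) = 7/15.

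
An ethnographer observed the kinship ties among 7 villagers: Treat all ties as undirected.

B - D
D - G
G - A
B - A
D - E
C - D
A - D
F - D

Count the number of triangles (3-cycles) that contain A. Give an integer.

A's neighbors: B, D, and G.
Neighbor pairs that are themselves tied: A–B–D; A–D–G. Each forms one triangle with A, for 2 in total.

2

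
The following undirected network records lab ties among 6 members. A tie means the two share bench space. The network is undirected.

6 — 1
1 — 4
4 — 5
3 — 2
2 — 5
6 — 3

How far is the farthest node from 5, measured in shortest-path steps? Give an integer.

3

Distances from 5: 1:2, 2:1, 3:2, 4:1, 6:3.
The largest is 3 (to 6), so the eccentricity of 5 is 3.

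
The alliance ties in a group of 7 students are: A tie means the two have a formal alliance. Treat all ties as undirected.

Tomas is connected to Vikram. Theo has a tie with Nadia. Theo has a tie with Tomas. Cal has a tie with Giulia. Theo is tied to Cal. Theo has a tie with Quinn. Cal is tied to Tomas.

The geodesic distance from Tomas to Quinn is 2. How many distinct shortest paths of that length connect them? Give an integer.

1

The shortest distance is 2, and the only length-2 path is Tomas–Theo–Quinn. So there is exactly 1 shortest path.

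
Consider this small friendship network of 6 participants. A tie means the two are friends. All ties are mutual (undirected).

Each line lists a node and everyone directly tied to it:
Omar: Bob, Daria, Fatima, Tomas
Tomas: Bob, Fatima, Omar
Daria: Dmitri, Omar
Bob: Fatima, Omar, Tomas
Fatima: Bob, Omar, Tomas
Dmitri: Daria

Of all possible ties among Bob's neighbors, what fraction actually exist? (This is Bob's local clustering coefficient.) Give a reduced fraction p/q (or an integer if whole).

Bob's neighbors: Fatima, Omar, and Tomas (k = 3).
Possible neighbor pairs: C(3,2) = 3. Edges among them: Fatima–Omar, Fatima–Tomas, Omar–Tomas → e = 3.
Clustering(Bob) = 3/3 = 1.

1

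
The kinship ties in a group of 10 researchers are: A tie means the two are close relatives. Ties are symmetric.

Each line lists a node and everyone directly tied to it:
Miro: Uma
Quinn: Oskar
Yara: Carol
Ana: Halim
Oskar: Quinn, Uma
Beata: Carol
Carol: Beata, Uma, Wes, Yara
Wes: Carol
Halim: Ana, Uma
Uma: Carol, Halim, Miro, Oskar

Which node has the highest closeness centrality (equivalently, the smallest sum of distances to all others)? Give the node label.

Farness (sum of distances to all others) for each node — Ana:28, Beata:24, Carol:16, Halim:20, Miro:22, Oskar:20, Quinn:28, Uma:14, Wes:24, Yara:24.
The smallest farness is 14, for Uma, so Uma has the highest closeness.

Uma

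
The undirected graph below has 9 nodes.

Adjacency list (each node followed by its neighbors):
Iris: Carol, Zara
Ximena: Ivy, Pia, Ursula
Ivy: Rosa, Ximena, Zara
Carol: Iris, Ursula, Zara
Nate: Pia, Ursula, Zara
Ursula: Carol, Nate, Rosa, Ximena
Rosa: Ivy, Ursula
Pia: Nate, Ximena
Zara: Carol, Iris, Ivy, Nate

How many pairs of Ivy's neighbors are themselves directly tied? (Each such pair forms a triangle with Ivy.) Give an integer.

Ivy's neighbors are Rosa, Ximena, and Zara, but none of them are tied to each other, so no triangle contains Ivy.

0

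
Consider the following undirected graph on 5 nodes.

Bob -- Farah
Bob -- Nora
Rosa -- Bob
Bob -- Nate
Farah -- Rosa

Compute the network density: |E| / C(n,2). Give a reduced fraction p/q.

There are 5 edges and 5 nodes, so the maximum possible is C(5,2) = 10.
Density = 5/10 = 1/2.

1/2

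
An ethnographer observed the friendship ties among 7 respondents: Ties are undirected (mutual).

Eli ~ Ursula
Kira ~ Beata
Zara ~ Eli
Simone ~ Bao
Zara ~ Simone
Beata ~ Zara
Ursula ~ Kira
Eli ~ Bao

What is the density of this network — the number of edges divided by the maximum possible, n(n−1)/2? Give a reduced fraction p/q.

8/21

There are 8 edges and 7 nodes, so the maximum possible is C(7,2) = 21.
Density = 8/21.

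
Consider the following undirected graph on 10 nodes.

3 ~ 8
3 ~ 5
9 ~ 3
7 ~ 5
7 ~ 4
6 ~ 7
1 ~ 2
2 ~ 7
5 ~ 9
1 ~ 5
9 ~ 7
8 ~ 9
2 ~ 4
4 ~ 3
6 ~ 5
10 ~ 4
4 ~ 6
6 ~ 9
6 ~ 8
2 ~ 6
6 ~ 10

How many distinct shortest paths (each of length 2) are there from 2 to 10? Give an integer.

The shortest distance is 2. The length-2 paths are: 2–6–10; 2–4–10.
That gives 2 distinct shortest paths.

2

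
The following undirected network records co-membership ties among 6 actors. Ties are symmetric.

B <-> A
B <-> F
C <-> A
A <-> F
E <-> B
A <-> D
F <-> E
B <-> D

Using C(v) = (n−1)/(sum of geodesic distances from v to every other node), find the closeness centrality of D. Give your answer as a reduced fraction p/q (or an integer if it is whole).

5/8

Distances from D: A:1, B:1, C:2, E:2, F:2. Sum = 8.
n = 6, so closeness = 5/8.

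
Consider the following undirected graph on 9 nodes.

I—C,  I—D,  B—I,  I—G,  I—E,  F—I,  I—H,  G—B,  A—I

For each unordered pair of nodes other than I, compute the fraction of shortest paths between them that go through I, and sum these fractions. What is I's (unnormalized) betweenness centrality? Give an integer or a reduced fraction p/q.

27

Pairs whose geodesics pass through I — F–E: 1; F–H: 1; F–A: 1; F–D: 1; F–B: 1; F–G: 1; F–C: 1; E–H: 1; E–A: 1; E–D: 1; E–B: 1; E–G: 1; E–C: 1; H–A: 1 … (+13 more pairs).
All other pairs contribute 0.
Summing the contributions gives betweenness(I) = 27.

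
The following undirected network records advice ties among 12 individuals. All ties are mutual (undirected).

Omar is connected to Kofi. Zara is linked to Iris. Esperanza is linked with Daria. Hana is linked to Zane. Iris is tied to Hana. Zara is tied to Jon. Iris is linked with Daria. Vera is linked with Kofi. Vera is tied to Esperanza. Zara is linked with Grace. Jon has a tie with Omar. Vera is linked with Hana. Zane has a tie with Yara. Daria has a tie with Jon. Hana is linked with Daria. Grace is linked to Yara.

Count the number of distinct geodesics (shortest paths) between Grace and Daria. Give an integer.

The shortest distance is 3. The length-3 paths are: Grace–Zara–Iris–Daria; Grace–Zara–Jon–Daria.
That gives 2 distinct shortest paths.

2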